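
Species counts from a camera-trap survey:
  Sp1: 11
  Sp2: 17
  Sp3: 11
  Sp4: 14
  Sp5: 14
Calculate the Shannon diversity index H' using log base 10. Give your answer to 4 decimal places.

0.6929

Total N = 11+17+11+14+14 = 67, so the proportions are 0.164179, 0.253731, 0.164179, 0.208955, 0.208955 (working shown to 6 dp, full precision carried).
Each pᵢ log₁₀ pᵢ term: 0.164179×(-0.784682)=-0.128828, 0.253731×(-0.595626)=-0.151129, 0.164179×(-0.784682)=-0.128828, 0.208955×(-0.679947)=-0.142078, 0.208955×(-0.679947)=-0.142078.
Sum = -0.692943, so H' = 0.6929.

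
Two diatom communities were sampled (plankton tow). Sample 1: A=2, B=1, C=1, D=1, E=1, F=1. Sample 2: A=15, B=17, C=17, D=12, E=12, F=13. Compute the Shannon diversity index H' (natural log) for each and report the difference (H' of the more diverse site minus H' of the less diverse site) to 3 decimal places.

Sample 1: N=7, proportions 0.28571, 0.14286, 0.14286, 0.14286, 0.14286, 0.14286, giving H' = 1.74787 (working shown to 5 dp, full precision carried).
Sample 2: N=86, proportions 0.17442, 0.19767, 0.19767, 0.13953, 0.13953, 0.15116, giving H' = 1.78072.
Difference = |1.74787 − 1.78072| = 0.03285, i.e. 0.033 to 3 decimal places.

0.033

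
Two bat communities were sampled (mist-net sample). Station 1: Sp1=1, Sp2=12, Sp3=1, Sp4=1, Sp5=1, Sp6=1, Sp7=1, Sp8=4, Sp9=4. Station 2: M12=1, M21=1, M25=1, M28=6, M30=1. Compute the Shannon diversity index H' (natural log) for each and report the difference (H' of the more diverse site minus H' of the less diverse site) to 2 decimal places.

0.46

Station 1: N=26, proportions 0.038462, 0.461538, 0.038462, 0.038462, 0.038462, 0.038462, 0.038462, 0.153846, 0.153846, giving H' = 1.684664 (working shown to 6 dp, full precision carried).
Station 2: N=10, proportions 0.1, 0.1, 0.1, 0.6, 0.1, giving H' = 1.227529.
Difference = |1.684664 − 1.227529| = 0.457135, i.e. 0.46 to 2 decimal places.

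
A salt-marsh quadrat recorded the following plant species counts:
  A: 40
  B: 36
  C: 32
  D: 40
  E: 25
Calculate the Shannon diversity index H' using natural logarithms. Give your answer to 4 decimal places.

1.5955

Total N = 40+36+32+40+25 = 173, so the proportions are 0.231214, 0.208092, 0.184971, 0.231214, 0.144509 (working shown to 6 dp, full precision carried).
Each pᵢ ln pᵢ term: 0.231214×(-1.464412)=-0.338592, 0.208092×(-1.569773)=-0.326658, 0.184971×(-1.687556)=-0.312149, 0.231214×(-1.464412)=-0.338592, 0.144509×(-1.934416)=-0.279540.
Sum = -1.595532, so H' = 1.5955.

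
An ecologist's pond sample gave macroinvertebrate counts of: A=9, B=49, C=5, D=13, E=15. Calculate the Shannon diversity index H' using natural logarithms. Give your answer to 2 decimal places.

Total N = 9+49+5+13+15 = 91, so the proportions are 0.0989, 0.5385, 0.0549, 0.1429, 0.1648 (working shown to 4 dp, full precision carried).
Each pᵢ ln pᵢ term: 0.0989×(-2.3136)=-0.2288, 0.5385×(-0.6190)=-0.3333, 0.0549×(-2.9014)=-0.1594, 0.1429×(-1.9459)=-0.2780, 0.1648×(-1.8028)=-0.2972.
Sum = -1.2967, so H' = 1.30.

1.30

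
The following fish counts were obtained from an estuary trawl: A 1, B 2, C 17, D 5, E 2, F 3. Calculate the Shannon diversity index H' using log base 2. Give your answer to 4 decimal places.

1.9118

Total N = 1+2+17+5+2+3 = 30, so the proportions are 0.033333, 0.066667, 0.566667, 0.166667, 0.066667, 0.1 (working shown to 6 dp, full precision carried).
Each pᵢ log₂ pᵢ term: 0.033333×(-4.906891)=-0.163563, 0.066667×(-3.906891)=-0.260459, 0.566667×(-0.819428)=-0.464342, 0.166667×(-2.584963)=-0.430827, 0.066667×(-3.906891)=-0.260459, 0.1×(-3.321928)=-0.332193.
Sum = -1.911844, so H' = 1.9118.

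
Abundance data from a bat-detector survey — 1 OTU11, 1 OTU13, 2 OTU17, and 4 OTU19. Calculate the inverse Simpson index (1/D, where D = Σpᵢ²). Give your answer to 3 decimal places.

2.909

Total N = 1+1+2+4 = 8, so the proportions are 0.125, 0.125, 0.25, 0.5 (working shown to 6 dp, full precision carried).
D = 0.125² + 0.125² + 0.25² + 0.5² = 0.015625 + 0.015625 + 0.062500 + 0.250000 = 0.343750.
So 1/D = 2.90909, i.e. 2.909 to 3 decimal places.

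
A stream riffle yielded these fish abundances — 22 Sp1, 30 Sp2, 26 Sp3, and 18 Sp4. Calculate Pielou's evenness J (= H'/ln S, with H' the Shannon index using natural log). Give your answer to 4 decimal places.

Total N = 22+30+26+18 = 96, so the proportions are 0.229167, 0.3125, 0.270833, 0.1875 (working shown to 6 dp, full precision carried).
H' = −Σ pᵢ ln pᵢ = −((-0.337633) + (-0.363485) + (-0.353776) + (-0.313871)) = 1.368764.
With S = 4 species, ln S = 1.386294, so J = 1.368764/1.386294 = 0.987355, i.e. 0.9874 to 4 decimal places.

0.9874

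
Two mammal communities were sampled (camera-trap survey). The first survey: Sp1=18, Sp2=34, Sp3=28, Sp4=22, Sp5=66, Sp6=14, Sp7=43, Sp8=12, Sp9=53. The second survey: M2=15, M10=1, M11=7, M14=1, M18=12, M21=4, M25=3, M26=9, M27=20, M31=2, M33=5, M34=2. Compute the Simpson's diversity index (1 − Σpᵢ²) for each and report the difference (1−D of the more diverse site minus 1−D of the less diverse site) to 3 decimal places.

The first survey: N=290, proportions 0.06207, 0.11724, 0.09655, 0.07586, 0.22759, 0.04828, 0.14828, 0.04138, 0.18276, giving 1−D = 0.85610 (working shown to 5 dp, full precision carried).
The second survey: N=81, proportions 0.18519, 0.01235, 0.08642, 0.01235, 0.14815, 0.04938, 0.03704, 0.11111, 0.24691, 0.02469, 0.06173, 0.02469, giving 1−D = 0.85383.
Difference = |0.85610 − 0.85383| = 0.00227, i.e. 0.002 to 3 decimal places.

0.002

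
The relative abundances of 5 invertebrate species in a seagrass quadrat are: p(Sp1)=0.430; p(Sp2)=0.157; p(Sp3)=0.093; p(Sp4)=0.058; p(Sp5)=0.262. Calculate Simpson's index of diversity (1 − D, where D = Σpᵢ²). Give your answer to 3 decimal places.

0.710

D = 0.43² + 0.157² + 0.093² + 0.058² + 0.262² = 0.18490 + 0.02465 + 0.00865 + 0.00336 + 0.06864 = 0.29021 (working shown to 5 dp, full precision carried).
So 1 − D = 0.70979, i.e. 0.710 to 3 decimal places.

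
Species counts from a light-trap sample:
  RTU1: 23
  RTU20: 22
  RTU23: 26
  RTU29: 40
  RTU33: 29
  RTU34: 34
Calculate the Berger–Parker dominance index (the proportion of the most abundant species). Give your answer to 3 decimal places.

Total N = 23+22+26+40+29+34 = 174, so the proportions are 0.13218, 0.12644, 0.14943, 0.22989, 0.16667, 0.1954 (working shown to 5 dp, full precision carried).
The largest proportion is 0.22989, i.e. d = 0.230 to 3 decimal places.

0.230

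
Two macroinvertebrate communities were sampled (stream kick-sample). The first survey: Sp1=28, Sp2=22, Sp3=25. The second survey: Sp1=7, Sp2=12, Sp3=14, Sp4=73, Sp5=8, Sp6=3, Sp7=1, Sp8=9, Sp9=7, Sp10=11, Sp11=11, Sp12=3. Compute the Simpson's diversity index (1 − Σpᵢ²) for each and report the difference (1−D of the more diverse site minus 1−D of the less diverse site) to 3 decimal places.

0.092

The first survey: N=75, proportions 0.373333, 0.293333, 0.333333, giving 1−D = 0.663467 (working shown to 6 dp, full precision carried).
The second survey: N=159, proportions 0.044025, 0.075472, 0.08805, 0.459119, 0.050314, 0.018868, 0.006289, 0.056604, 0.044025, 0.069182, 0.069182, 0.018868, giving 1−D = 0.755825.
Difference = |0.663467 − 0.755825| = 0.092358, i.e. 0.092 to 3 decimal places.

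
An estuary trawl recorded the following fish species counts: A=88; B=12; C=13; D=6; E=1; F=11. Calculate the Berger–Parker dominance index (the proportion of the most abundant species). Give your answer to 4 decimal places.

0.6718

Total N = 88+12+13+6+1+11 = 131, so the proportions are 0.671756, 0.091603, 0.099237, 0.045802, 0.007634, 0.083969 (working shown to 6 dp, full precision carried).
The largest proportion is 0.671756, i.e. d = 0.6718 to 4 decimal places.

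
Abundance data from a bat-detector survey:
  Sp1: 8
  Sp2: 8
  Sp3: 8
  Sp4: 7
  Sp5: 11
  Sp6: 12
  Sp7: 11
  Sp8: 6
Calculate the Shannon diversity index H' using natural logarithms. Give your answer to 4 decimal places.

Total N = 8+8+8+7+11+12+11+6 = 71, so the proportions are 0.112676, 0.112676, 0.112676, 0.098592, 0.15493, 0.169014, 0.15493, 0.084507 (working shown to 6 dp, full precision carried).
Each pᵢ ln pᵢ term: 0.112676×(-2.183238)=-0.245999, 0.112676×(-2.183238)=-0.245999, 0.112676×(-2.183238)=-0.245999, 0.098592×(-2.316770)=-0.228414, 0.15493×(-1.864785)=-0.288910, 0.169014×(-1.777773)=-0.300469, 0.15493×(-1.864785)=-0.288910, 0.084507×(-2.470920)=-0.208810.
Sum = -2.053509, so H' = 2.0535.

2.0535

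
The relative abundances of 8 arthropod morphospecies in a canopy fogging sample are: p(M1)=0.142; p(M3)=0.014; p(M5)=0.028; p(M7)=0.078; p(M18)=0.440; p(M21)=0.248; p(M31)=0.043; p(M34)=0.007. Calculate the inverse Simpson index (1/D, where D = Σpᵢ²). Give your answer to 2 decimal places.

3.52

D = 0.142² + 0.014² + 0.028² + 0.078² + 0.44² + 0.248² + 0.043² + 0.007² = 0.020164 + 0.000196 + 0.000784 + 0.006084 + 0.193600 + 0.061504 + 0.001849 + 0.000049 = 0.284230 (working shown to 6 dp, full precision carried).
So 1/D = 3.5183, i.e. 3.52 to 2 decimal places.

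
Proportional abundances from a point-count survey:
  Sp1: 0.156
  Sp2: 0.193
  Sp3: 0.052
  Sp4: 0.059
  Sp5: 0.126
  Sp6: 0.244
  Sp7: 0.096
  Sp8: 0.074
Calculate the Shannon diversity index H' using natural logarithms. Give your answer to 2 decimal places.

1.95

Each pᵢ ln pᵢ term (working shown to 4 dp, full precision carried): 0.156×(-1.8579)=-0.2898, 0.193×(-1.6451)=-0.3175, 0.052×(-2.9565)=-0.1537, 0.059×(-2.8302)=-0.1670, 0.126×(-2.0715)=-0.2610, 0.244×(-1.4106)=-0.3442, 0.096×(-2.3434)=-0.2250, 0.074×(-2.6037)=-0.1927.
Sum = -1.9509, so H' = 1.95.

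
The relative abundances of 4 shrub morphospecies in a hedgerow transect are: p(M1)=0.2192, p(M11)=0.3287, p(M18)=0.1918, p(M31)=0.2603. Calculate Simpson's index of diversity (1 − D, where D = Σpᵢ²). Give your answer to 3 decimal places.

0.739

D = 0.2192² + 0.3287² + 0.1918² + 0.2603² = 0.04805 + 0.10804 + 0.03679 + 0.06776 = 0.26064 (working shown to 5 dp, full precision carried).
So 1 − D = 0.73936, i.e. 0.739 to 3 decimal places.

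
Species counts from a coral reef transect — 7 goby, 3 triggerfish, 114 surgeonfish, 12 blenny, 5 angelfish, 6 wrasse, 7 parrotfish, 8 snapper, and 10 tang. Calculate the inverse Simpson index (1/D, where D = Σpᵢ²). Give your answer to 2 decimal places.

Total N = 7+3+114+12+5+6+7+8+10 = 172, so the proportions are 0.0407, 0.01744, 0.66279, 0.06977, 0.02907, 0.03488, 0.0407, 0.04651, 0.05814 (working shown to 5 dp, full precision carried).
D = 0.0407² + 0.01744² + 0.66279² + 0.06977² + 0.02907² + 0.03488² + 0.0407² + 0.04651² + 0.05814² = 0.00166 + 0.00030 + 0.43929 + 0.00487 + 0.00085 + 0.00122 + 0.00166 + 0.00216 + 0.00338 = 0.45538.
So 1/D = 2.1960, i.e. 2.20 to 2 decimal places.

2.20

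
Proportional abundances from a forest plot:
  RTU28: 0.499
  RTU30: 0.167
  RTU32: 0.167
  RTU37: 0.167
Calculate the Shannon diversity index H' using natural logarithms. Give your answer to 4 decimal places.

1.2435

Each pᵢ ln pᵢ term (working shown to 8 dp, full precision carried): 0.499×(-0.69514918)=-0.34687944, 0.167×(-1.78976147)=-0.29889016, 0.167×(-1.78976147)=-0.29889016, 0.167×(-1.78976147)=-0.29889016.
Sum = -1.24354994, so H' = 1.2435.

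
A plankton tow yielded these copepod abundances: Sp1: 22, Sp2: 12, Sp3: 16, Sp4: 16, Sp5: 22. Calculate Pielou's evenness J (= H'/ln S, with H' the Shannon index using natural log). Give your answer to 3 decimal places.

0.985

Total N = 22+12+16+16+22 = 88, so the proportions are 0.25, 0.13636, 0.18182, 0.18182, 0.25 (working shown to 5 dp, full precision carried).
H' = −Σ pᵢ ln pᵢ = −((-0.34657) + (-0.27170) + (-0.30995) + (-0.30995) + (-0.34657)) = 1.58475.
With S = 5 species, ln S = 1.60944, so J = 1.58475/1.60944 = 0.98466, i.e. 0.985 to 3 decimal places.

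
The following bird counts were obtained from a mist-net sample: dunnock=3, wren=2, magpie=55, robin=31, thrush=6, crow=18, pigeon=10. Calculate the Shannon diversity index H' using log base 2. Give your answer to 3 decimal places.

2.149

Total N = 3+2+55+31+6+18+10 = 125, so the proportions are 0.024, 0.016, 0.44, 0.248, 0.048, 0.144, 0.08 (working shown to 5 dp, full precision carried).
Each pᵢ log₂ pᵢ term: 0.024×(-5.38082)=-0.12914, 0.016×(-5.96578)=-0.09545, 0.44×(-1.18442)=-0.52115, 0.248×(-2.01159)=-0.49887, 0.048×(-4.38082)=-0.21028, 0.144×(-2.79586)=-0.40260, 0.08×(-3.64386)=-0.29151.
Sum = -2.14900, so H' = 2.149.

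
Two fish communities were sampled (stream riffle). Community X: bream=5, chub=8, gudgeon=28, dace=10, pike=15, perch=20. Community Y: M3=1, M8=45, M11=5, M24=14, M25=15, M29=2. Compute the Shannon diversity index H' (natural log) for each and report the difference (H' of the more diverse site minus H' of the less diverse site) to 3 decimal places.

Community X: N=86, proportions 0.05814, 0.09302, 0.32558, 0.11628, 0.17442, 0.23256, giving H' = 1.64568 (working shown to 5 dp, full precision carried).
Community Y: N=82, proportions 0.0122, 0.54878, 0.06098, 0.17073, 0.18293, 0.02439, giving H' = 1.25671.
Difference = |1.64568 − 1.25671| = 0.38897, i.e. 0.389 to 3 decimal places.

0.389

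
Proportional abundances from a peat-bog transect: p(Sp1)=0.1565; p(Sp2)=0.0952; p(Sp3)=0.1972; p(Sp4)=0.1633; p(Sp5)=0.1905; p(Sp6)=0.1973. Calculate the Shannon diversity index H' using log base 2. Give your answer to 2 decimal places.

2.55

Each pᵢ log₂ pᵢ term (working shown to 4 dp, full precision carried): 0.1565×(-2.6758)=-0.4188, 0.0952×(-3.3929)=-0.3230, 0.1972×(-2.3423)=-0.4619, 0.1633×(-2.6144)=-0.4269, 0.1905×(-2.3921)=-0.4557, 0.1973×(-2.3415)=-0.4620.
Sum = -2.5483, so H' = 2.55.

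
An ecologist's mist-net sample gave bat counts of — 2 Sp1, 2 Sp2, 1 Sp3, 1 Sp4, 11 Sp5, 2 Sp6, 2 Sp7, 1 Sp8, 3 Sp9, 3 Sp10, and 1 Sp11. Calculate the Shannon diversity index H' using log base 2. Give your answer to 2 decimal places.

2.94

Total N = 2+2+1+1+11+2+2+1+3+3+1 = 29, so the proportions are 0.069, 0.069, 0.0345, 0.0345, 0.3793, 0.069, 0.069, 0.0345, 0.1034, 0.1034, 0.0345 (working shown to 4 dp, full precision carried).
Each pᵢ log₂ pᵢ term: 0.069×(-3.8580)=-0.2661, 0.069×(-3.8580)=-0.2661, 0.0345×(-4.8580)=-0.1675, 0.0345×(-4.8580)=-0.1675, 0.3793×(-1.3985)=-0.5305, 0.069×(-3.8580)=-0.2661, 0.069×(-3.8580)=-0.2661, 0.0345×(-4.8580)=-0.1675, 0.1034×(-3.2730)=-0.3386, 0.1034×(-3.2730)=-0.3386, 0.0345×(-4.8580)=-0.1675.
Sum = -2.9420, so H' = 2.94.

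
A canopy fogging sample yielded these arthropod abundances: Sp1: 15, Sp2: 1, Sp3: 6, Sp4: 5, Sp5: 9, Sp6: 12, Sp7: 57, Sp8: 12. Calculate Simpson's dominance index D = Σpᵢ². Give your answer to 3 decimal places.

0.285

Total N = 15+1+6+5+9+12+57+12 = 117, so the proportions are 0.12821, 0.00855, 0.05128, 0.04274, 0.07692, 0.10256, 0.48718, 0.10256 (working shown to 5 dp, full precision carried).
D = 0.12821² + 0.00855² + 0.05128² + 0.04274² + 0.07692² + 0.10256² + 0.48718² + 0.10256² = 0.01644 + 0.00007 + 0.00263 + 0.00183 + 0.00592 + 0.01052 + 0.23734 + 0.01052 = 0.28527.
To 3 decimal places, D = 0.285.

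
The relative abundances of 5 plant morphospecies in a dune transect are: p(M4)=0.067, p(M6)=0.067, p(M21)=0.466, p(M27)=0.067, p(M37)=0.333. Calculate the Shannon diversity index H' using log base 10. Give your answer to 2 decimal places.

0.55

Each pᵢ log₁₀ pᵢ term (working shown to 4 dp, full precision carried): 0.067×(-1.1739)=-0.0787, 0.067×(-1.1739)=-0.0787, 0.466×(-0.3316)=-0.1545, 0.067×(-1.1739)=-0.0787, 0.333×(-0.4776)=-0.1590.
Sum = -0.5495, so H' = 0.55.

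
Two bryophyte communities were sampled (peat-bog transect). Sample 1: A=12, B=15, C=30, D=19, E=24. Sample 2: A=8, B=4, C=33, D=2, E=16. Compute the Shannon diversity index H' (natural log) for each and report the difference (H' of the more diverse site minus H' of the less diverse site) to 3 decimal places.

0.325

Sample 1: N=100, proportions 0.12, 0.15, 0.3, 0.19, 0.24, giving H' = 1.55824 (working shown to 5 dp, full precision carried).
Sample 2: N=63, proportions 0.12698, 0.06349, 0.52381, 0.03175, 0.25397, giving H' = 1.23340.
Difference = |1.55824 − 1.23340| = 0.32484, i.e. 0.325 to 3 decimal places.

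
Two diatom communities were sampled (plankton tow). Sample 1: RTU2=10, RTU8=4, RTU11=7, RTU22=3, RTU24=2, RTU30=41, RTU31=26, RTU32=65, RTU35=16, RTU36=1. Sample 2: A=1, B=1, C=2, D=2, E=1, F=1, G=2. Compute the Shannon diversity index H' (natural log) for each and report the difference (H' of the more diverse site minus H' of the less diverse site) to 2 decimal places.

Sample 1: N=175, proportions 0.0571, 0.0229, 0.04, 0.0171, 0.0114, 0.2343, 0.1486, 0.3714, 0.0914, 0.0057, giving H' = 1.7389 (working shown to 4 dp, full precision carried).
Sample 2: N=10, proportions 0.1, 0.1, 0.2, 0.2, 0.1, 0.1, 0.2, giving H' = 1.8867.
Difference = |1.7389 − 1.8867| = 0.1478, i.e. 0.15 to 2 decimal places.

0.15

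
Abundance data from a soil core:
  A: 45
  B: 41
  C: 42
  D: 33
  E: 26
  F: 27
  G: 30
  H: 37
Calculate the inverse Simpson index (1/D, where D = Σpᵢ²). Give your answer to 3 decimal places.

7.716

Total N = 45+41+42+33+26+27+30+37 = 281, so the proportions are 0.1601423, 0.1459075, 0.1494662, 0.1174377, 0.0925267, 0.0960854, 0.1067616, 0.1316726 (working shown to 7 dp, full precision carried).
D = 0.1601423² + 0.1459075² + 0.1494662² + 0.1174377² + 0.0925267² + 0.0960854² + 0.1067616² + 0.1316726² = 0.0256456 + 0.0212890 + 0.0223401 + 0.0137916 + 0.0085612 + 0.0092324 + 0.0113980 + 0.0173377 = 0.1295956.
So 1/D = 7.71631, i.e. 7.716 to 3 decimal places.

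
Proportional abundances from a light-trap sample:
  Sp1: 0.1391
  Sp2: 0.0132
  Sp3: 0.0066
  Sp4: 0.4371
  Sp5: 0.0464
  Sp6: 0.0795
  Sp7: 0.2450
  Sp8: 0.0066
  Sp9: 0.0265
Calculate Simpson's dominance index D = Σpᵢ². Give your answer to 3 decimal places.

D = 0.1391² + 0.0132² + 0.0066² + 0.4371² + 0.0464² + 0.0795² + 0.245² + 0.0066² + 0.0265² = 0.01935 + 0.00017 + 0.00004 + 0.19106 + 0.00215 + 0.00632 + 0.06002 + 0.00004 + 0.00070 = 0.27987 (working shown to 5 dp, full precision carried).
To 3 decimal places, D = 0.280.

0.280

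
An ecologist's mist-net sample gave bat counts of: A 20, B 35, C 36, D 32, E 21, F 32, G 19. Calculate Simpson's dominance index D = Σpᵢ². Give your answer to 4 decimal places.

Total N = 20+35+36+32+21+32+19 = 195, so the proportions are 0.102564, 0.179487, 0.184615, 0.164103, 0.107692, 0.164103, 0.097436 (working shown to 6 dp, full precision carried).
D = 0.102564² + 0.179487² + 0.184615² + 0.164103² + 0.107692² + 0.164103² + 0.097436² = 0.010519 + 0.032216 + 0.034083 + 0.026930 + 0.011598 + 0.026930 + 0.009494 = 0.151769.
To 4 decimal places, D = 0.1518.

0.1518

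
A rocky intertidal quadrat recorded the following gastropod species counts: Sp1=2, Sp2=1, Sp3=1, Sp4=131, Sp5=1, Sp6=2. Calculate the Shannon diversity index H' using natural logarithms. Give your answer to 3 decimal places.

Total N = 2+1+1+131+1+2 = 138, so the proportions are 0.01449, 0.00725, 0.00725, 0.94928, 0.00725, 0.01449 (working shown to 5 dp, full precision carried).
Each pᵢ ln pᵢ term: 0.01449×(-4.23411)=-0.06136, 0.00725×(-4.92725)=-0.03570, 0.00725×(-4.92725)=-0.03570, 0.94928×(-0.05206)=-0.04942, 0.00725×(-4.92725)=-0.03570, 0.01449×(-4.23411)=-0.06136.
Sum = -0.27926, so H' = 0.279.

0.279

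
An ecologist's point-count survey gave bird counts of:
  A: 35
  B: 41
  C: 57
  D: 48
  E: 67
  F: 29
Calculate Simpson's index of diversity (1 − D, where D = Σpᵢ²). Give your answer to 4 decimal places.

0.8203

Total N = 35+41+57+48+67+29 = 277, so the proportions are 0.126354, 0.148014, 0.205776, 0.173285, 0.241877, 0.104693 (working shown to 6 dp, full precision carried).
D = 0.126354² + 0.148014² + 0.205776² + 0.173285² + 0.241877² + 0.104693² = 0.015965 + 0.021908 + 0.042344 + 0.030028 + 0.058505 + 0.010961 = 0.179710.
So 1 − D = 0.820290, i.e. 0.8203 to 4 decimal places.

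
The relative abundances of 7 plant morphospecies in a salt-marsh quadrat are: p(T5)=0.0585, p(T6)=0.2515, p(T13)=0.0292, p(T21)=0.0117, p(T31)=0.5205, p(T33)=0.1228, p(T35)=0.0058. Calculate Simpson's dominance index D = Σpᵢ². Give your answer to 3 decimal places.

D = 0.0585² + 0.2515² + 0.0292² + 0.0117² + 0.5205² + 0.1228² + 0.0058² = 0.00342 + 0.06325 + 0.00085 + 0.00014 + 0.27092 + 0.01508 + 0.00003 = 0.35370 (working shown to 5 dp, full precision carried).
To 3 decimal places, D = 0.354.

0.354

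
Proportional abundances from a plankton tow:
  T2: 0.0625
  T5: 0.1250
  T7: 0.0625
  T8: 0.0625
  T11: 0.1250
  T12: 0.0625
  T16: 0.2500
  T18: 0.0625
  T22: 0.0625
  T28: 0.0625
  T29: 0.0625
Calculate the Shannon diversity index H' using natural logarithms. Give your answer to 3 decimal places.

2.253

Each pᵢ ln pᵢ term (working shown to 5 dp, full precision carried): 0.0625×(-2.77259)=-0.17329, 0.125×(-2.07944)=-0.25993, 0.0625×(-2.77259)=-0.17329, 0.0625×(-2.77259)=-0.17329, 0.125×(-2.07944)=-0.25993, 0.0625×(-2.77259)=-0.17329, 0.25×(-1.38629)=-0.34657, 0.0625×(-2.77259)=-0.17329, 0.0625×(-2.77259)=-0.17329, 0.0625×(-2.77259)=-0.17329, 0.0625×(-2.77259)=-0.17329.
Sum = -2.25273, so H' = 2.253.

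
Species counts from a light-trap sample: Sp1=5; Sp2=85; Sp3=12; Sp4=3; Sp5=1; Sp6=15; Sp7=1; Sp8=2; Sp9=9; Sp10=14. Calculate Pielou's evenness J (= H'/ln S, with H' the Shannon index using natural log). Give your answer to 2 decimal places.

Total N = 5+85+12+3+1+15+1+2+9+14 = 147, so the proportions are 0.034, 0.5782, 0.0816, 0.0204, 0.0068, 0.102, 0.0068, 0.0136, 0.0612, 0.0952 (working shown to 4 dp, full precision carried).
H' = −Σ pᵢ ln pᵢ = −((-0.1150) + (-0.3167) + (-0.2045) + (-0.0794) + (-0.0339) + (-0.2329) + (-0.0339) + (-0.0585) + (-0.1710) + (-0.2239)) = 1.4699.
With S = 10 species, ln S = 2.3026, so J = 1.4699/2.3026 = 0.6384, i.e. 0.64 to 2 decimal places.

0.64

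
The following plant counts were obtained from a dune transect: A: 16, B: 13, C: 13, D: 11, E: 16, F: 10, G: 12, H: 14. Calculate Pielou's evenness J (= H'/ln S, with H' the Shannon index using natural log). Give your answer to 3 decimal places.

0.994

Total N = 16+13+13+11+16+10+12+14 = 105, so the proportions are 0.15238, 0.12381, 0.12381, 0.10476, 0.15238, 0.09524, 0.11429, 0.13333 (working shown to 5 dp, full precision carried).
H' = −Σ pᵢ ln pᵢ = −((-0.28669) + (-0.25864) + (-0.25864) + (-0.23635) + (-0.28669) + (-0.22394) + (-0.24789) + (-0.26865)) = 2.06749.
With S = 8 species, ln S = 2.07944, so J = 2.06749/2.07944 = 0.99425, i.e. 0.994 to 3 decimal places.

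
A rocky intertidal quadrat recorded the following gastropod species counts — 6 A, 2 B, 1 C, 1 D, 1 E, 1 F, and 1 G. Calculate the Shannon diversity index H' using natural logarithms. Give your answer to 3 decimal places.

Total N = 6+2+1+1+1+1+1 = 13, so the proportions are 0.46154, 0.15385, 0.07692, 0.07692, 0.07692, 0.07692, 0.07692 (working shown to 5 dp, full precision carried).
Each pᵢ ln pᵢ term: 0.46154×(-0.77319)=-0.35686, 0.15385×(-1.87180)=-0.28797, 0.07692×(-2.56495)=-0.19730, 0.07692×(-2.56495)=-0.19730, 0.07692×(-2.56495)=-0.19730, 0.07692×(-2.56495)=-0.19730, 0.07692×(-2.56495)=-0.19730.
Sum = -1.63135, so H' = 1.631.

1.631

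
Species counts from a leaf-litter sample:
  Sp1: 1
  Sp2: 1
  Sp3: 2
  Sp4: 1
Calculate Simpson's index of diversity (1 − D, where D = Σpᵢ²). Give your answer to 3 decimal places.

0.720

Total N = 1+1+2+1 = 5, so the proportions are 0.2, 0.2, 0.4, 0.2 (working shown to 5 dp, full precision carried).
D = 0.2² + 0.2² + 0.4² + 0.2² = 0.04000 + 0.04000 + 0.16000 + 0.04000 = 0.28000.
So 1 − D = 0.72000, i.e. 0.720 to 3 decimal places.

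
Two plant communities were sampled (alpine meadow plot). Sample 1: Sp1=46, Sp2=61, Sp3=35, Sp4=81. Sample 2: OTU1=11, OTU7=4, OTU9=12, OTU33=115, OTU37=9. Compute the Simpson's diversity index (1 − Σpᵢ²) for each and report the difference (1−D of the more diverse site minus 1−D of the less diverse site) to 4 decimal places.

0.3220

Sample 1: N=223, proportions 0.206278, 0.273543, 0.156951, 0.363229, giving 1−D = 0.726055 (working shown to 6 dp, full precision carried).
Sample 2: N=151, proportions 0.072848, 0.02649, 0.07947, 0.761589, 0.059603, giving 1−D = 0.404105.
Difference = |0.726055 − 0.404105| = 0.321950, i.e. 0.3220 to 4 decimal places.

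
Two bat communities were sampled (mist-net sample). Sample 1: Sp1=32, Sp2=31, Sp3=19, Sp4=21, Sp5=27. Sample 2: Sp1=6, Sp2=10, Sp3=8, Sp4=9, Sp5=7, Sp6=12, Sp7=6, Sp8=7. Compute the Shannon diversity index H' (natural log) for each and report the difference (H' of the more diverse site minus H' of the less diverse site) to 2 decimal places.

Sample 1: N=130, proportions 0.2462, 0.2385, 0.1462, 0.1615, 0.2077, giving H' = 1.5889 (working shown to 4 dp, full precision carried).
Sample 2: N=65, proportions 0.0923, 0.1538, 0.1231, 0.1385, 0.1077, 0.1846, 0.0923, 0.1077, giving H' = 2.0513.
Difference = |1.5889 − 2.0513| = 0.4624, i.e. 0.46 to 2 decimal places.

0.46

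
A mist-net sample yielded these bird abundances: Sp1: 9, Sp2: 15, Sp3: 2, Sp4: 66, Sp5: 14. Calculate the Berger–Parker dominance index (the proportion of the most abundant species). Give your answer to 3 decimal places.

0.623

Total N = 9+15+2+66+14 = 106, so the proportions are 0.08491, 0.14151, 0.01887, 0.62264, 0.13208 (working shown to 5 dp, full precision carried).
The largest proportion is 0.62264, i.e. d = 0.623 to 3 decimal places.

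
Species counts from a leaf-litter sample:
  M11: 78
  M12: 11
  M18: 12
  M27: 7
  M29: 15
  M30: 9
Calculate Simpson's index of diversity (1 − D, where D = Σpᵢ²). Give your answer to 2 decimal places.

0.62

Total N = 78+11+12+7+15+9 = 132, so the proportions are 0.5909, 0.0833, 0.0909, 0.053, 0.1136, 0.0682 (working shown to 4 dp, full precision carried).
D = 0.5909² + 0.0833² + 0.0909² + 0.053² + 0.1136² + 0.0682² = 0.3492 + 0.0069 + 0.0083 + 0.0028 + 0.0129 + 0.0046 = 0.3848.
So 1 − D = 0.6152, i.e. 0.62 to 2 decimal places.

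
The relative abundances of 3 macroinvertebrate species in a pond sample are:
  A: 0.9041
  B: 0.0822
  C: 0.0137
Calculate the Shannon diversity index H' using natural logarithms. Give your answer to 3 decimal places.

Each pᵢ ln pᵢ term (working shown to 5 dp, full precision carried): 0.9041×(-0.10082)=-0.09115, 0.0822×(-2.49860)=-0.20538, 0.0137×(-4.29036)=-0.05878.
Sum = -0.35531, so H' = 0.355.

0.355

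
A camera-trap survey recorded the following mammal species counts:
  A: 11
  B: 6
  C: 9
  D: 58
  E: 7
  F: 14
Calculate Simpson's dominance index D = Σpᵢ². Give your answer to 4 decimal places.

0.3489

Total N = 11+6+9+58+7+14 = 105, so the proportions are 0.104762, 0.057143, 0.085714, 0.552381, 0.066667, 0.133333 (working shown to 6 dp, full precision carried).
D = 0.104762² + 0.057143² + 0.085714² + 0.552381² + 0.066667² + 0.133333² = 0.010975 + 0.003265 + 0.007347 + 0.305125 + 0.004444 + 0.017778 = 0.348934.
To 4 decimal places, D = 0.3489.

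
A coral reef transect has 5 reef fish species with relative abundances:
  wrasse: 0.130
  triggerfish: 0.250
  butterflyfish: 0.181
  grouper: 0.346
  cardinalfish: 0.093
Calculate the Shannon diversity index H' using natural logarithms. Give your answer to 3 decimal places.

Each pᵢ ln pᵢ term (working shown to 5 dp, full precision carried): 0.13×(-2.04022)=-0.26523, 0.25×(-1.38629)=-0.34657, 0.181×(-1.70926)=-0.30938, 0.346×(-1.06132)=-0.36722, 0.093×(-2.37516)=-0.22089.
Sum = -1.50928, so H' = 1.509.

1.509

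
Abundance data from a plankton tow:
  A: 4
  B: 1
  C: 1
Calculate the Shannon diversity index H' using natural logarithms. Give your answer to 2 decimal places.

0.87

Total N = 4+1+1 = 6, so the proportions are 0.6667, 0.1667, 0.1667 (working shown to 4 dp, full precision carried).
Each pᵢ ln pᵢ term: 0.6667×(-0.4055)=-0.2703, 0.1667×(-1.7918)=-0.2986, 0.1667×(-1.7918)=-0.2986.
Sum = -0.8676, so H' = 0.87.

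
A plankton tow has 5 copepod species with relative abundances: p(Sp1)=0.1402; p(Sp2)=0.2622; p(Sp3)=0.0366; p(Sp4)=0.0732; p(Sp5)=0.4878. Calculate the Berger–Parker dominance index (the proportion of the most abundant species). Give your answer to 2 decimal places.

The largest proportion is 0.4878, i.e. d = 0.49 to 2 decimal places.

0.49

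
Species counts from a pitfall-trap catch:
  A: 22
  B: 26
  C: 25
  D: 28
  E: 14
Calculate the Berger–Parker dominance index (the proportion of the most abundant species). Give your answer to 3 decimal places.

0.243

Total N = 22+26+25+28+14 = 115, so the proportions are 0.1913, 0.22609, 0.21739, 0.24348, 0.12174 (working shown to 5 dp, full precision carried).
The largest proportion is 0.24348, i.e. d = 0.243 to 3 decimal places.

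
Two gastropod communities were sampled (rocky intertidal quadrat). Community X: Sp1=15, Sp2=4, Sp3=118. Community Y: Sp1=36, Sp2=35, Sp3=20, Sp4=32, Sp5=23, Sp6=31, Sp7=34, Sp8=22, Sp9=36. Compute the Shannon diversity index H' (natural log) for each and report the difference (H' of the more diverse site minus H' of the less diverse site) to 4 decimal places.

Community X: N=137, proportions 0.1094891, 0.0291971, 0.8613139, giving H' = 0.4739465 (working shown to 7 dp, full precision carried).
Community Y: N=269, proportions 0.133829, 0.1301115, 0.0743494, 0.1189591, 0.0855019, 0.1152416, 0.1263941, 0.0817844, 0.133829, giving H' = 2.1756114.
Difference = |0.4739465 − 2.1756114| = 1.7016649, i.e. 1.7017 to 4 decimal places.

1.7017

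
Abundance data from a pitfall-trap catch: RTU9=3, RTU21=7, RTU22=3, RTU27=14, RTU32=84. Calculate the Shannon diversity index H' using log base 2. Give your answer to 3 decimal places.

Total N = 3+7+3+14+84 = 111, so the proportions are 0.02703, 0.06306, 0.02703, 0.12613, 0.75676 (working shown to 5 dp, full precision carried).
Each pᵢ log₂ pᵢ term: 0.02703×(-5.20945)=-0.14080, 0.06306×(-3.98706)=-0.25144, 0.02703×(-5.20945)=-0.14080, 0.12613×(-2.98706)=-0.37675, 0.75676×(-0.40210)=-0.30429.
Sum = -1.21407, so H' = 1.214.

1.214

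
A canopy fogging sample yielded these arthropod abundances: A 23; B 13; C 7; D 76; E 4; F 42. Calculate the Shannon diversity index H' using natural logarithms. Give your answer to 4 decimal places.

Total N = 23+13+7+76+4+42 = 165, so the proportions are 0.139394, 0.078788, 0.042424, 0.460606, 0.024242, 0.254545 (working shown to 6 dp, full precision carried).
Each pᵢ ln pᵢ term: 0.139394×(-1.970451)=-0.274669, 0.078788×(-2.540996)=-0.200200, 0.042424×(-3.160035)=-0.134062, 0.460606×(-0.775212)=-0.357067, 0.024242×(-3.719651)=-0.090173, 0.254545×(-1.368276)=-0.348288.
Sum = -1.404460, so H' = 1.4045.

1.4045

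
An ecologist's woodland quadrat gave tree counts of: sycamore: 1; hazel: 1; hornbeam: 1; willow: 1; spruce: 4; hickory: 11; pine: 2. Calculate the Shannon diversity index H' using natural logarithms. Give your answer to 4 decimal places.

1.4584

Total N = 1+1+1+1+4+11+2 = 21, so the proportions are 0.047619, 0.047619, 0.047619, 0.047619, 0.190476, 0.52381, 0.095238 (working shown to 6 dp, full precision carried).
Each pᵢ ln pᵢ term: 0.047619×(-3.044522)=-0.144977, 0.047619×(-3.044522)=-0.144977, 0.047619×(-3.044522)=-0.144977, 0.047619×(-3.044522)=-0.144977, 0.190476×(-1.658228)=-0.315853, 0.52381×(-0.646627)=-0.338709, 0.095238×(-2.351375)=-0.223941.
Sum = -1.458412, so H' = 1.4584.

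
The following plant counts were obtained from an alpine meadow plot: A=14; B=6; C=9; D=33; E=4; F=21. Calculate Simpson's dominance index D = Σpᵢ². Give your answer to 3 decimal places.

0.246

Total N = 14+6+9+33+4+21 = 87, so the proportions are 0.16092, 0.06897, 0.10345, 0.37931, 0.04598, 0.24138 (working shown to 5 dp, full precision carried).
D = 0.16092² + 0.06897² + 0.10345² + 0.37931² + 0.04598² + 0.24138² = 0.02590 + 0.00476 + 0.01070 + 0.14388 + 0.00211 + 0.05826 = 0.24561.
To 3 decimal places, D = 0.246.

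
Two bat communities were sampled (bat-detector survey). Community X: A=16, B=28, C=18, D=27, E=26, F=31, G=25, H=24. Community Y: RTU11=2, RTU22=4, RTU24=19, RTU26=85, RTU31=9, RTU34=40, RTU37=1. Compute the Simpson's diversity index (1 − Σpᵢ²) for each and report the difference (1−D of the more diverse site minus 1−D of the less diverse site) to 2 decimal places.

Community X: N=195, proportions 0.0821, 0.1436, 0.0923, 0.1385, 0.1333, 0.159, 0.1282, 0.1231, giving 1−D = 0.8703 (working shown to 4 dp, full precision carried).
Community Y: N=160, proportions 0.0125, 0.025, 0.1187, 0.5312, 0.0563, 0.25, 0.0063, giving 1−D = 0.6372.
Difference = |0.8703 − 0.6372| = 0.2331, i.e. 0.23 to 2 decimal places.

0.23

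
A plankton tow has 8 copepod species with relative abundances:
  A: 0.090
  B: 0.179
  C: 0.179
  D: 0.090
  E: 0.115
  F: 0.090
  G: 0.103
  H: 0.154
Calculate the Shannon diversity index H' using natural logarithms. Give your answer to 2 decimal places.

Each pᵢ ln pᵢ term (working shown to 4 dp, full precision carried): 0.09×(-2.4079)=-0.2167, 0.179×(-1.7204)=-0.3079, 0.179×(-1.7204)=-0.3079, 0.09×(-2.4079)=-0.2167, 0.115×(-2.1628)=-0.2487, 0.09×(-2.4079)=-0.2167, 0.103×(-2.2730)=-0.2341, 0.154×(-1.8708)=-0.2881.
Sum = -2.0370, so H' = 2.04.

2.04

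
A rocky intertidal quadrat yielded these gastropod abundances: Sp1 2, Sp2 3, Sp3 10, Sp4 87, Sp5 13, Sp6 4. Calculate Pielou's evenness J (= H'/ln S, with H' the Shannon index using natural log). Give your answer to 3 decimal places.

0.533

Total N = 2+3+10+87+13+4 = 119, so the proportions are 0.01681, 0.02521, 0.08403, 0.73109, 0.10924, 0.03361 (working shown to 5 dp, full precision carried).
H' = −Σ pᵢ ln pᵢ = −((-0.06867) + (-0.09279) + (-0.20811) + (-0.22899) + (-0.24188) + (-0.11404)) = 0.95449.
With S = 6 species, ln S = 1.79176, so J = 0.95449/1.79176 = 0.53271, i.e. 0.533 to 3 decimal places.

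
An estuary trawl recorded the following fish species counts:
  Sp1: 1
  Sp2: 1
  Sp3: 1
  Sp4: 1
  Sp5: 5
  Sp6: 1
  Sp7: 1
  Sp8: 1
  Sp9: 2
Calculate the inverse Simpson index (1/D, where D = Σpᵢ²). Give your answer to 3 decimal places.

5.444

Total N = 1+1+1+1+5+1+1+1+2 = 14, so the proportions are 0.0714286, 0.0714286, 0.0714286, 0.0714286, 0.3571429, 0.0714286, 0.0714286, 0.0714286, 0.1428571 (working shown to 7 dp, full precision carried).
D = 0.0714286² + 0.0714286² + 0.0714286² + 0.0714286² + 0.3571429² + 0.0714286² + 0.0714286² + 0.0714286² + 0.1428571² = 0.0051020 + 0.0051020 + 0.0051020 + 0.0051020 + 0.1275510 + 0.0051020 + 0.0051020 + 0.0051020 + 0.0204082 = 0.1836735.
So 1/D = 5.44444, i.e. 5.444 to 3 decimal places.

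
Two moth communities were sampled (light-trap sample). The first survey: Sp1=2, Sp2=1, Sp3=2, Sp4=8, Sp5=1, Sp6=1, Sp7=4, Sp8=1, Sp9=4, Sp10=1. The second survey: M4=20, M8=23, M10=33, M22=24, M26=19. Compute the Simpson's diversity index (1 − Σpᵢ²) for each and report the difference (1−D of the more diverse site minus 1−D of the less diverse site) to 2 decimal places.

The first survey: N=25, proportions 0.08, 0.04, 0.08, 0.32, 0.04, 0.04, 0.16, 0.04, 0.16, 0.04, giving 1−D = 0.8256 (working shown to 4 dp, full precision carried).
The second survey: N=119, proportions 0.1681, 0.1933, 0.2773, 0.2017, 0.1597, giving 1−D = 0.7913.
Difference = |0.8256 − 0.7913| = 0.0343, i.e. 0.03 to 2 decimal places.

0.03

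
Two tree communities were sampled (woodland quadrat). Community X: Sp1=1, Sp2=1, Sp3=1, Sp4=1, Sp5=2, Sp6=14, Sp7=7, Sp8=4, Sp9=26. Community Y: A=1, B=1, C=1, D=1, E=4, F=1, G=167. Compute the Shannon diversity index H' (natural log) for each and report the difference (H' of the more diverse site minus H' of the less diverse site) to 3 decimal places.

1.265

Community X: N=57, proportions 0.01754, 0.01754, 0.01754, 0.01754, 0.03509, 0.24561, 0.12281, 0.07018, 0.45614, giving H' = 1.54814 (working shown to 5 dp, full precision carried).
Community Y: N=176, proportions 0.00568, 0.00568, 0.00568, 0.00568, 0.02273, 0.00568, 0.94886, giving H' = 0.28270.
Difference = |1.54814 − 0.28270| = 1.26544, i.e. 1.265 to 3 decimal places.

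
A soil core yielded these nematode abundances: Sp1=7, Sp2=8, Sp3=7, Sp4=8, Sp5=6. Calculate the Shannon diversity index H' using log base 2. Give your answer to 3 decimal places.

Total N = 7+8+7+8+6 = 36, so the proportions are 0.19444, 0.22222, 0.19444, 0.22222, 0.16667 (working shown to 5 dp, full precision carried).
Each pᵢ log₂ pᵢ term: 0.19444×(-2.36257)=-0.45939, 0.22222×(-2.16993)=-0.48221, 0.19444×(-2.36257)=-0.45939, 0.22222×(-2.16993)=-0.48221, 0.16667×(-2.58496)=-0.43083.
Sum = -2.31402, so H' = 2.314.

2.314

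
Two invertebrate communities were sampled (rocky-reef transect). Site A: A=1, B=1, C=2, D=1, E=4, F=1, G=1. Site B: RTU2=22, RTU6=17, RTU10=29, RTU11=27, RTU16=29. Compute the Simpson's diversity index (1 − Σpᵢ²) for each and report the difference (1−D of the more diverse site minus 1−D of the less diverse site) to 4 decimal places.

0.0005

Site A: N=11, proportions 0.090909, 0.090909, 0.181818, 0.090909, 0.363636, 0.090909, 0.090909, giving 1−D = 0.793388 (working shown to 6 dp, full precision carried).
Site B: N=124, proportions 0.177419, 0.137097, 0.233871, 0.217742, 0.233871, giving 1−D = 0.792924.
Difference = |0.793388 − 0.792924| = 0.000464, i.e. 0.0005 to 4 decimal places.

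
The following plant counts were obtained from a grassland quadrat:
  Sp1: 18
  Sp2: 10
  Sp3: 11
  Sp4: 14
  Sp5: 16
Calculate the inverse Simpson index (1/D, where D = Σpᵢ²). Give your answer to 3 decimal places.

4.775

Total N = 18+10+11+14+16 = 69, so the proportions are 0.2608696, 0.1449275, 0.1594203, 0.2028986, 0.2318841 (working shown to 7 dp, full precision carried).
D = 0.2608696² + 0.1449275² + 0.1594203² + 0.2028986² + 0.2318841² = 0.0680529 + 0.0210040 + 0.0254148 + 0.0411678 + 0.0537702 = 0.2094098.
So 1/D = 4.77533, i.e. 4.775 to 3 decimal places.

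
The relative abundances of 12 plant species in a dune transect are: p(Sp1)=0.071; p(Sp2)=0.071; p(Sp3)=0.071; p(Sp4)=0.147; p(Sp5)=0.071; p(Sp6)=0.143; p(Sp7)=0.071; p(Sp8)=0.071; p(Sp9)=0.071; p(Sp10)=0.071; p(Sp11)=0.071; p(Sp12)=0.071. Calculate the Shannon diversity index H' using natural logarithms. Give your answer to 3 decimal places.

Each pᵢ ln pᵢ term (working shown to 5 dp, full precision carried): 0.071×(-2.64508)=-0.18780, 0.071×(-2.64508)=-0.18780, 0.071×(-2.64508)=-0.18780, 0.147×(-1.91732)=-0.28185, 0.071×(-2.64508)=-0.18780, 0.143×(-1.94491)=-0.27812, 0.071×(-2.64508)=-0.18780, 0.071×(-2.64508)=-0.18780, 0.071×(-2.64508)=-0.18780, 0.071×(-2.64508)=-0.18780, 0.071×(-2.64508)=-0.18780, 0.071×(-2.64508)=-0.18780.
Sum = -2.43797, so H' = 2.438.

2.438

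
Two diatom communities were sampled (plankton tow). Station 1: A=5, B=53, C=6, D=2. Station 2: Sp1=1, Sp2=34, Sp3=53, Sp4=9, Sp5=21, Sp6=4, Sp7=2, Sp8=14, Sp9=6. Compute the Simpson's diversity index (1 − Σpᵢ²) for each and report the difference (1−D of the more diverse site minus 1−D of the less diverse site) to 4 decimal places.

Station 1: N=66, proportions 0.075758, 0.80303, 0.090909, 0.030303, giving 1−D = 0.340220 (working shown to 6 dp, full precision carried).
Station 2: N=144, proportions 0.006944, 0.236111, 0.368056, 0.0625, 0.145833, 0.027778, 0.013889, 0.097222, 0.041667, giving 1−D = 0.771412.
Difference = |0.340220 − 0.771412| = 0.431192, i.e. 0.4312 to 4 decimal places.

0.4312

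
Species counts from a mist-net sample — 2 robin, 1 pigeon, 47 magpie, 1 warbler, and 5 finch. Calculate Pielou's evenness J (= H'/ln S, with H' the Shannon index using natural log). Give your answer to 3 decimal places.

0.389

Total N = 2+1+47+1+5 = 56, so the proportions are 0.03571, 0.01786, 0.83929, 0.01786, 0.08929 (working shown to 5 dp, full precision carried).
H' = −Σ pᵢ ln pᵢ = −((-0.11901) + (-0.07188) + (-0.14705) + (-0.07188) + (-0.21571)) = 0.62552.
With S = 5 species, ln S = 1.60944, so J = 0.62552/1.60944 = 0.38866, i.e. 0.389 to 3 decimal places.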